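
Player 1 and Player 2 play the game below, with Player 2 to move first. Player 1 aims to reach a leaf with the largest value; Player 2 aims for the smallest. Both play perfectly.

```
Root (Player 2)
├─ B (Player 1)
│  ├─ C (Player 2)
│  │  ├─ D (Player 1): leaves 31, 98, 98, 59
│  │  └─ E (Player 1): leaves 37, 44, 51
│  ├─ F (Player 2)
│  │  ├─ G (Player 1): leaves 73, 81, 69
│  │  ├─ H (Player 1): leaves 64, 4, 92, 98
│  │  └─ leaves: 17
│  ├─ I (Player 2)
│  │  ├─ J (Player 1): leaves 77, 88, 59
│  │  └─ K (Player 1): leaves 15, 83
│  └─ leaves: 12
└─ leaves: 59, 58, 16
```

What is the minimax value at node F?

17

G: max(73, 81, 69) = 81
H: max(64, 4, 92, 98) = 98
F: min(81, 98, 17) = 17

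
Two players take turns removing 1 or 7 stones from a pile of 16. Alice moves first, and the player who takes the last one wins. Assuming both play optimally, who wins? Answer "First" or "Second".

Compute winning (W) and losing (L) positions by backward induction:
i:   0  1  2  3  4  5  6  7  8  9 10 11 12 13 14 15 16
     L  W  L  W  L  W  L  W  L  W  L  W  L  W  L  W  L
Position 16 is L, so the second player wins.

Second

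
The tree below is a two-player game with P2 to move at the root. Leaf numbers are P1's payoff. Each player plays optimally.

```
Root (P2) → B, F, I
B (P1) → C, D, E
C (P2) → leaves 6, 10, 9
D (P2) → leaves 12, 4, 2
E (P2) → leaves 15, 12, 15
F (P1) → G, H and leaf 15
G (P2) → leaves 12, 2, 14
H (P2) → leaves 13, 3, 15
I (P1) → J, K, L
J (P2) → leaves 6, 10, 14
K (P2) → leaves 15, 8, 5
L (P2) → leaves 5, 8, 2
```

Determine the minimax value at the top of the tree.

C (P2): min(6, 10, 9) = 6
D (P2): min(12, 4, 2) = 2
E (P2): min(15, 12, 15) = 12
B (P1): max(6, 2, 12) = 12
G (P2): min(12, 2, 14) = 2
H (P2): min(13, 3, 15) = 3
F (P1): max(2, 3, 15) = 15
J (P2): min(6, 10, 14) = 6
K (P2): min(15, 8, 5) = 5
L (P2): min(5, 8, 2) = 2
I (P1): max(6, 5, 2) = 6
Root (P2): min(12, 15, 6) = 6

6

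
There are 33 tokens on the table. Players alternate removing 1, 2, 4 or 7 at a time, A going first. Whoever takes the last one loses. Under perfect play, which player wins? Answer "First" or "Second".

Positions where the player to move wins (W) vs loses (L):
i:   0  1  2  3  4  5  6  7  8  9 10 11 12 13 14 15 16 17 18 19 20 21 22 23 24 25 26 27 28 29 30 31 32 33
     W  L  W  W  L  W  W  L  W  W  L  W  W  L  W  W  L  W  W  L  W  W  L  W  W  L  W  W  L  W  W  L  W  W
Position 33 is W, so the first player wins.

First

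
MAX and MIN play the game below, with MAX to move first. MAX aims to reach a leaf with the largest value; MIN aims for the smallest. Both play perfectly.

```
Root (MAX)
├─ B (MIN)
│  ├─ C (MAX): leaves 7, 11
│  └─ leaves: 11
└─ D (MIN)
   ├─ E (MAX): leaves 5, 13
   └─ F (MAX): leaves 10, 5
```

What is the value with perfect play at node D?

E: max(5, 13) = 13
F: max(10, 5) = 10
D: min(13, 10) = 10

10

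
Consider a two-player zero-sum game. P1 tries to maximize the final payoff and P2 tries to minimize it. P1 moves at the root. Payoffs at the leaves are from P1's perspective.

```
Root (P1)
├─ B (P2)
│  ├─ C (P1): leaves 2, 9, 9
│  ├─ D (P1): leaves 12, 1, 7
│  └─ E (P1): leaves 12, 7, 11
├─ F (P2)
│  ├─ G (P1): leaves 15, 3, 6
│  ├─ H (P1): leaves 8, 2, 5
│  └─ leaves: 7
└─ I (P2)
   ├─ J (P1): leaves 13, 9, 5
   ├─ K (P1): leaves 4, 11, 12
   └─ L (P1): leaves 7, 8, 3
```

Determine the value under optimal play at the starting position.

9

C (P1): max(2, 9, 9) = 9
D (P1): max(12, 1, 7) = 12
E (P1): max(12, 7, 11) = 12
B (P2): min(9, 12, 12) = 9
G (P1): max(15, 3, 6) = 15
H (P1): max(8, 2, 5) = 8
F (P2): min(15, 8, 7) = 7
J (P1): max(13, 9, 5) = 13
K (P1): max(4, 11, 12) = 12
L (P1): max(7, 8, 3) = 8
I (P2): min(13, 12, 8) = 8
Root (P1): max(9, 7, 8) = 9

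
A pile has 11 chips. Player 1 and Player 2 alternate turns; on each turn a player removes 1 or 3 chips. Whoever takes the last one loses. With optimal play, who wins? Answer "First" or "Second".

Second

i:   0  1  2  3  4  5  6  7  8  9 10 11
     W  L  W  L  W  L  W  L  W  L  W  L
Position 11 is L, so the second player wins.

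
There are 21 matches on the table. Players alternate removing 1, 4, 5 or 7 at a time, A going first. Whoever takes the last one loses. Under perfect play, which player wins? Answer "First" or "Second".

Compute winning (W) and losing (L) positions by backward induction:
i:   0  1  2  3  4  5  6  7  8  9 10 11 12 13 14 15 16 17 18 19 20 21
     W  L  W  L  W  W  W  W  W  L  W  L  W  W  W  W  W  L  W  L  W  W
Position 21 is W, so the first player wins.

First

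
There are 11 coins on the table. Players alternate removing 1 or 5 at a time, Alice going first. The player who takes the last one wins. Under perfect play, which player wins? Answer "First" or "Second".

First

Compute winning (W) and losing (L) positions by backward induction:
i:   0  1  2  3  4  5  6  7  8  9 10 11
     L  W  L  W  L  W  L  W  L  W  L  W
Position 11 is W, so the first player wins.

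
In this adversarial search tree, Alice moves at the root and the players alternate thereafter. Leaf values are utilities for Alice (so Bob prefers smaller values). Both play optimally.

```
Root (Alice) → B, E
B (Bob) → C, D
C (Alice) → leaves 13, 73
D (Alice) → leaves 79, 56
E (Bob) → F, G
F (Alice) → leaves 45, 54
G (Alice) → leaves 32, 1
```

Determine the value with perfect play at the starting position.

C (Alice): max(13, 73) = 73
D (Alice): max(79, 56) = 79
B (Bob): min(73, 79) = 73
F (Alice): max(45, 54) = 54
G (Alice): max(32, 1) = 32
E (Bob): min(54, 32) = 32
Root (Alice): max(73, 32) = 73

73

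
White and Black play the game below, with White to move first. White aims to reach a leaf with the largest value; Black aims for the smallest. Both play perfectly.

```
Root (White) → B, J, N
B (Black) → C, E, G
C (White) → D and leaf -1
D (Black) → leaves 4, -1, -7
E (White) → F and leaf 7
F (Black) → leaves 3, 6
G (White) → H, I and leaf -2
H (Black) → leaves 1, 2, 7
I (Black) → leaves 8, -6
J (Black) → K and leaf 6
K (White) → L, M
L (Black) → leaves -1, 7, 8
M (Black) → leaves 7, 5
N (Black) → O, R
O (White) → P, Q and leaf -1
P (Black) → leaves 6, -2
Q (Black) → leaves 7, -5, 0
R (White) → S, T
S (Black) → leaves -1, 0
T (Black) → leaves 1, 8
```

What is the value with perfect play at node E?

7

F: min(3, 6) = 3
E: max(3, 7) = 7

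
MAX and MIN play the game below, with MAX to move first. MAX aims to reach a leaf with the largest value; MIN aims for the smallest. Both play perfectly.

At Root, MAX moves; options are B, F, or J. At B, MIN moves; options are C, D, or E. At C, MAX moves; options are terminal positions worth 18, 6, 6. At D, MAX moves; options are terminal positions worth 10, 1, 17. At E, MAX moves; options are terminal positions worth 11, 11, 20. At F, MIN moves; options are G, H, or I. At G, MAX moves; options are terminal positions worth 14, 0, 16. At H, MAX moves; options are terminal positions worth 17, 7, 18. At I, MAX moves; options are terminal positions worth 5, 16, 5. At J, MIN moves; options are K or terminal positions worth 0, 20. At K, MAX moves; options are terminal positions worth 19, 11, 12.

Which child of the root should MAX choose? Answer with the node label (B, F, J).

C (MAX): max(18, 6, 6) = 18
D (MAX): max(10, 1, 17) = 17
E (MAX): max(11, 11, 20) = 20
B (MIN): min(18, 17, 20) = 17
G (MAX): max(14, 0, 16) = 16
H (MAX): max(17, 7, 18) = 18
I (MAX): max(5, 16, 5) = 16
F (MIN): min(16, 18, 16) = 16
K (MAX): max(19, 11, 12) = 19
J (MIN): min(19, 0, 20) = 0
Root (MAX): max(17, 16, 0) = 17
MAX picks the child with the highest value: B (value 17).

B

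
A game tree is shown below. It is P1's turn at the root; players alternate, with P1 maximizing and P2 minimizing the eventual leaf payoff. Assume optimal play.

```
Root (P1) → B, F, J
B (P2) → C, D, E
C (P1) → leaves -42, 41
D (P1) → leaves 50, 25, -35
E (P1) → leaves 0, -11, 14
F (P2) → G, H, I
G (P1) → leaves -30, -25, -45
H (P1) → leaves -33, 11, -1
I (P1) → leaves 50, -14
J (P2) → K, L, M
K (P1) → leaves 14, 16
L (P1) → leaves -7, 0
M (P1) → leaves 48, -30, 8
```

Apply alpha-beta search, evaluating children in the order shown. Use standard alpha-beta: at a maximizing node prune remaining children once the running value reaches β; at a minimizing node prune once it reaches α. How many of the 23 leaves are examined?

C [α=-∞,β=+∞]: v=41
D [α=-∞,β=41]: v=50 after child 1 ≥ β → β-cutoff, skip 2
E [α=-∞,β=41]: v=14
B [α=-∞,β=+∞]: v=14
G [α=14,β=+∞]: v=-25
F [α=14,β=+∞]: v=-25 after child 1 ≤ α → α-cutoff, skip 2
K [α=14,β=+∞]: v=16
L [α=14,β=16]: v=0
J [α=14,β=+∞]: v=0 after child 2 ≤ α → α-cutoff, skip 1
Root [α=-∞,β=+∞]: v=14
Leaves evaluated: 13 of 23.

13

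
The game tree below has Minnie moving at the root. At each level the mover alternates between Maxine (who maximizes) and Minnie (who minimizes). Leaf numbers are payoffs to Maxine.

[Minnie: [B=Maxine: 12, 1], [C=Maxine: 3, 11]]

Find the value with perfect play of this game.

B (Maxine): max(12, 1) = 12
C (Maxine): max(3, 11) = 11
Root (Minnie): min(12, 11) = 11

11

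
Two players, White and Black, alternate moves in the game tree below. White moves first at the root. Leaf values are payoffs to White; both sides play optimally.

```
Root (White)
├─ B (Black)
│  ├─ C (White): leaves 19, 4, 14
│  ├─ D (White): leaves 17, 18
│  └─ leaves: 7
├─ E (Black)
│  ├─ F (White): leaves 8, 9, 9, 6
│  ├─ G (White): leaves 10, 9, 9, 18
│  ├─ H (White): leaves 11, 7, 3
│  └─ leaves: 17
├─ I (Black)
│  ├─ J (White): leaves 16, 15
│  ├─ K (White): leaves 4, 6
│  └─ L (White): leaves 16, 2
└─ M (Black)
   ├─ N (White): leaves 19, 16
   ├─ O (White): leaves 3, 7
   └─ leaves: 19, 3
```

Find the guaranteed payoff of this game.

C (White): max(19, 4, 14) = 19
D (White): max(17, 18) = 18
B (Black): min(19, 18, 7) = 7
F (White): max(8, 9, 9, 6) = 9
G (White): max(10, 9, 9, 18) = 18
H (White): max(11, 7, 3) = 11
E (Black): min(9, 18, 11, 17) = 9
J (White): max(16, 15) = 16
K (White): max(4, 6) = 6
L (White): max(16, 2) = 16
I (Black): min(16, 6, 16) = 6
N (White): max(19, 16) = 19
O (White): max(3, 7) = 7
M (Black): min(19, 7, 19, 3) = 3
Root (White): max(7, 9, 6, 3) = 9

9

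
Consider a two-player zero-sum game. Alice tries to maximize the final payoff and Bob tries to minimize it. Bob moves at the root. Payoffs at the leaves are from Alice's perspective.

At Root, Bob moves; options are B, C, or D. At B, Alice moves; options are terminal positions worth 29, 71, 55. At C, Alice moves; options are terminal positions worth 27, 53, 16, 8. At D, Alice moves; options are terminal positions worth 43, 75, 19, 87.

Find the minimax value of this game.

53

B (Alice): max(29, 71, 55) = 71
C (Alice): max(27, 53, 16, 8) = 53
D (Alice): max(43, 75, 19, 87) = 87
Root (Bob): min(71, 53, 87) = 53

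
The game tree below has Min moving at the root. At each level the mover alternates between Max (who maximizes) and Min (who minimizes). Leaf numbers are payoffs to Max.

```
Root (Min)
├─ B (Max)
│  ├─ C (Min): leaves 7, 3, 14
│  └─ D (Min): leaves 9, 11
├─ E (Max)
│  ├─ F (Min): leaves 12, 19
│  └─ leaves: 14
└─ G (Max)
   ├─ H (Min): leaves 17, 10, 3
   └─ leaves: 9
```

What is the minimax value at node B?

C: min(7, 3, 14) = 3
D: min(9, 11) = 9
B: max(3, 9) = 9

9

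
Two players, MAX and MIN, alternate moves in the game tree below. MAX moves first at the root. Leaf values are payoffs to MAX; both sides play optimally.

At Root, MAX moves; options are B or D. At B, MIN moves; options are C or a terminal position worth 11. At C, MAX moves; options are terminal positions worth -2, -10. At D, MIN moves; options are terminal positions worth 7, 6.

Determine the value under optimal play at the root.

6

C (MAX): max(-2, -10) = -2
B (MIN): min(-2, 11) = -2
D (MIN): min(7, 6) = 6
Root (MAX): max(-2, 6) = 6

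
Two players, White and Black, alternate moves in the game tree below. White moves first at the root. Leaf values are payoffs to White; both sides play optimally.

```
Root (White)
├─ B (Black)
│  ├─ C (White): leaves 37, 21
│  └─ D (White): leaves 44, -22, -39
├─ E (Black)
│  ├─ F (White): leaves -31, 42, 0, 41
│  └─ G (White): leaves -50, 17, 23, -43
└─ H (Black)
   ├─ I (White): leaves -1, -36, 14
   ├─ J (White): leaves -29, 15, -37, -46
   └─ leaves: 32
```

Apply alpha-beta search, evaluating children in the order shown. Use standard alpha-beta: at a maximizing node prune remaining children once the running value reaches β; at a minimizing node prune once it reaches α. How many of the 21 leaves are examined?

C [α=-∞,β=+∞]: v=37
D [α=-∞,β=37]: v=44 after child 1 ≥ β → β-cutoff, skip 2
B [α=-∞,β=+∞]: v=37
F [α=37,β=+∞]: v=42
G [α=37,β=42]: v=23
E [α=37,β=+∞]: v=23
I [α=37,β=+∞]: v=14
H [α=37,β=+∞]: v=14 after child 1 ≤ α → α-cutoff, skip 2
Root [α=-∞,β=+∞]: v=37
Leaves evaluated: 14 of 21.

14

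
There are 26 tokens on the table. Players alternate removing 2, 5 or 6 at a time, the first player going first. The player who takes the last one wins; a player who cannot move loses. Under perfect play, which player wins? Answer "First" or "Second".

Positions where the player to move wins (W) vs loses (L):
i:   0  1  2  3  4  5  6  7  8  9 10 11 12 13 14 15 16 17 18 19 20 21 22 23 24 25 26
     L  L  W  W  L  W  W  W  L  W  W  L  L  W  W  L  W  W  W  L  W  W  L  L  W  W  L
Position 26 is L, so the second player wins.

Second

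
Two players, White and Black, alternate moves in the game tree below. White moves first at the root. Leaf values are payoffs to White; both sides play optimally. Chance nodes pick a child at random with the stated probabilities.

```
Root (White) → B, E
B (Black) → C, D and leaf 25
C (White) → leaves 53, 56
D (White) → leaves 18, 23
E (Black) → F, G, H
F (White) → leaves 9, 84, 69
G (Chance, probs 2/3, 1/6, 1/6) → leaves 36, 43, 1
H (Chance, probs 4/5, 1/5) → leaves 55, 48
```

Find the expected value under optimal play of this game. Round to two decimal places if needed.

C (White): max(53, 56) = 56
D (White): max(18, 23) = 23
B (Black): min(56, 23, 25) = 23
F (White): max(9, 84, 69) = 84
G (Chance): 2/3·36 + 1/6·43 + 1/6·1 = 31.33
H (Chance): 4/5·55 + 1/5·48 = 53.6
E (Black): min(84, 31.33, 53.6) = 31.33
Root (White): max(23, 31.33) = 31.33

31.33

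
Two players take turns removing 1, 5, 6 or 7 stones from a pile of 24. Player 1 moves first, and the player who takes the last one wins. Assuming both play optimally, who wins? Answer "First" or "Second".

i:   0  1  2  3  4  5  6  7  8  9 10 11 12 13 14 15 16 17 18 19 20 21 22 23 24
     L  W  L  W  L  W  W  W  W  W  W  W  L  W  L  W  L  W  W  W  W  W  W  W  L
Position 24 is L, so the second player wins.

Second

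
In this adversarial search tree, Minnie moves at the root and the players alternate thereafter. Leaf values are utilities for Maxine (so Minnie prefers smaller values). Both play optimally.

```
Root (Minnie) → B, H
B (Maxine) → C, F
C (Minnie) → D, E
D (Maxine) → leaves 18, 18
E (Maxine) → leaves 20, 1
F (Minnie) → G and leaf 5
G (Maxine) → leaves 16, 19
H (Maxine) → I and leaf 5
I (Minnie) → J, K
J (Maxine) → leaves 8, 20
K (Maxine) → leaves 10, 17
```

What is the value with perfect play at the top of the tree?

17

D (Maxine): max(18, 18) = 18
E (Maxine): max(20, 1) = 20
C (Minnie): min(18, 20) = 18
G (Maxine): max(16, 19) = 19
F (Minnie): min(19, 5) = 5
B (Maxine): max(18, 5) = 18
J (Maxine): max(8, 20) = 20
K (Maxine): max(10, 17) = 17
I (Minnie): min(20, 17) = 17
H (Maxine): max(17, 5) = 17
Root (Minnie): min(18, 17) = 17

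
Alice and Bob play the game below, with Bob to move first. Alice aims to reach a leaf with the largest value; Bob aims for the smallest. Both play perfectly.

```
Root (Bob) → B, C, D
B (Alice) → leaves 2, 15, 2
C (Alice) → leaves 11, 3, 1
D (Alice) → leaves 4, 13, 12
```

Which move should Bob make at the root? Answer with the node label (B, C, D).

B (Alice): max(2, 15, 2) = 15
C (Alice): max(11, 3, 1) = 11
D (Alice): max(4, 13, 12) = 13
Root (Bob): min(15, 11, 13) = 11
Bob picks the child with the lowest value: C (value 11).

C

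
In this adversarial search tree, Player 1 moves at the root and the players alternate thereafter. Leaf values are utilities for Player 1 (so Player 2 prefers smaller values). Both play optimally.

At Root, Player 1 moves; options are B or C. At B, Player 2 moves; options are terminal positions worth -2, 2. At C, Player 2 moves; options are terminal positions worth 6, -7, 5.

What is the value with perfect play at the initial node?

B (Player 2): min(-2, 2) = -2
C (Player 2): min(6, -7, 5) = -7
Root (Player 1): max(-2, -7) = -2

-2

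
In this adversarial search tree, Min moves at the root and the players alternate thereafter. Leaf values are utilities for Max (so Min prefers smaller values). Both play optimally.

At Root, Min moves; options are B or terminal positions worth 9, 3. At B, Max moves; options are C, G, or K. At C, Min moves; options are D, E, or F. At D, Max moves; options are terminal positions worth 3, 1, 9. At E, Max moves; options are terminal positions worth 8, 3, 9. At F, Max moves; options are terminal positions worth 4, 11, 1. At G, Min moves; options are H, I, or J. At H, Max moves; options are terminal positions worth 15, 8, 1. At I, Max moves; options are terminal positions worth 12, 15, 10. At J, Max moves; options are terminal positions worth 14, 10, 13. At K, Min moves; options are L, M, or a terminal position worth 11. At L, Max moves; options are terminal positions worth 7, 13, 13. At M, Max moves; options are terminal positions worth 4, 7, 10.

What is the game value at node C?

9

D: max(3, 1, 9) = 9
E: max(8, 3, 9) = 9
F: max(4, 11, 1) = 11
C: min(9, 9, 11) = 9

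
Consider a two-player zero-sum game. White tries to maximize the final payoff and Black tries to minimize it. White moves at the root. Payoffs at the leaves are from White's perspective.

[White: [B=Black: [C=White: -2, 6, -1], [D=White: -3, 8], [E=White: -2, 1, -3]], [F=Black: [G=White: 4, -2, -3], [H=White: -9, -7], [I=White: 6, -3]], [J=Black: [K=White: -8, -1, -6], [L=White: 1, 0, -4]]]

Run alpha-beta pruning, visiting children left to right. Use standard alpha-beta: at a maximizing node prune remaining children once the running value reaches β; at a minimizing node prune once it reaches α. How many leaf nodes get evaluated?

16

C [α=-∞,β=+∞]: v=6
D [α=-∞,β=6]: v=8
E [α=-∞,β=6]: v=1
B [α=-∞,β=+∞]: v=1
G [α=1,β=+∞]: v=4
H [α=1,β=4]: v=-7
F [α=1,β=+∞]: v=-7 after child 2 ≤ α → α-cutoff, skip 1
K [α=1,β=+∞]: v=-1
J [α=1,β=+∞]: v=-1 after child 1 ≤ α → α-cutoff, skip 1
Root [α=-∞,β=+∞]: v=1
Leaves evaluated: 16 of 21.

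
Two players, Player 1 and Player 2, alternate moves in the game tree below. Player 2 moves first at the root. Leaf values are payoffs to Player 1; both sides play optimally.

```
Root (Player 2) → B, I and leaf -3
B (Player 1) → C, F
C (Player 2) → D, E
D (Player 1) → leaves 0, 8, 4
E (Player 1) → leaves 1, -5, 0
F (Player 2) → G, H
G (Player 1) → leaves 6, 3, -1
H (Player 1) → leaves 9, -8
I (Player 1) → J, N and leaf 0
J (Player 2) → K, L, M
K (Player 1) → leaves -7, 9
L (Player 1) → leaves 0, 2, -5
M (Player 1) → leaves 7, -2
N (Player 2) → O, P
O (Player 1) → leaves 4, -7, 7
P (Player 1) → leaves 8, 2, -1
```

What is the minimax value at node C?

D: max(0, 8, 4) = 8
E: max(1, -5, 0) = 1
C: min(8, 1) = 1

1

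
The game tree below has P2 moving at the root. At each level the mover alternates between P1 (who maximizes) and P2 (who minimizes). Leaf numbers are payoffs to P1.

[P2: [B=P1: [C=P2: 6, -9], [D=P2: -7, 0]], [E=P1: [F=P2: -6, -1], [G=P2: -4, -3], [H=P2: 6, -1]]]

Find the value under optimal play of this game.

-7

C (P2): min(6, -9) = -9
D (P2): min(-7, 0) = -7
B (P1): max(-9, -7) = -7
F (P2): min(-6, -1) = -6
G (P2): min(-4, -3) = -4
H (P2): min(6, -1) = -1
E (P1): max(-6, -4, -1) = -1
Root (P2): min(-7, -1) = -7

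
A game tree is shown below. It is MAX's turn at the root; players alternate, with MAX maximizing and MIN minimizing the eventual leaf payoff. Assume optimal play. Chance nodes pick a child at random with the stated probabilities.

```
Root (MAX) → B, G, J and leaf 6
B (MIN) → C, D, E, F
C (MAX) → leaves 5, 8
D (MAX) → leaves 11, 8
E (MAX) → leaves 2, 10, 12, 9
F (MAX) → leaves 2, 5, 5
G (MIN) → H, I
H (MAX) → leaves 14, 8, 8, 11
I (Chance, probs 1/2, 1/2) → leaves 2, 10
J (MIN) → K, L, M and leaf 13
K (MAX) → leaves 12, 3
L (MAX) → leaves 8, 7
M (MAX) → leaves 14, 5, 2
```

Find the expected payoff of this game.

C (MAX): max(5, 8) = 8
D (MAX): max(11, 8) = 11
E (MAX): max(2, 10, 12, 9) = 12
F (MAX): max(2, 5, 5) = 5
B (MIN): min(8, 11, 12, 5) = 5
H (MAX): max(14, 8, 8, 11) = 14
I (Chance): 1/2·2 + 1/2·10 = 6
G (MIN): min(14, 6) = 6
K (MAX): max(12, 3) = 12
L (MAX): max(8, 7) = 8
M (MAX): max(14, 5, 2) = 14
J (MIN): min(12, 8, 14, 13) = 8
Root (MAX): max(5, 6, 8, 6) = 8

8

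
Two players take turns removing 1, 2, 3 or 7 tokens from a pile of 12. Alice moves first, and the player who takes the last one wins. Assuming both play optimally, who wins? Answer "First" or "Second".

Second

Compute winning (W) and losing (L) positions by backward induction:
i:   0  1  2  3  4  5  6  7  8  9 10 11 12
     L  W  W  W  L  W  W  W  L  W  W  W  L
Position 12 is L, so the second player wins.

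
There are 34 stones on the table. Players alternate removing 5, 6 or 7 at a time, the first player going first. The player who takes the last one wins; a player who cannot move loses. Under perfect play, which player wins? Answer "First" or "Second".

First

W/L table (W = player to move can force a win):
i:   0  1  2  3  4  5  6  7  8  9 10 11 12 13 14 15 16 17 18 19 20 21 22 23 24 25 26 27 28 29 30 31 32 33 34
     L  L  L  L  L  W  W  W  W  W  W  W  L  L  L  L  L  W  W  W  W  W  W  W  L  L  L  L  L  W  W  W  W  W  W
Position 34 is W, so the first player wins.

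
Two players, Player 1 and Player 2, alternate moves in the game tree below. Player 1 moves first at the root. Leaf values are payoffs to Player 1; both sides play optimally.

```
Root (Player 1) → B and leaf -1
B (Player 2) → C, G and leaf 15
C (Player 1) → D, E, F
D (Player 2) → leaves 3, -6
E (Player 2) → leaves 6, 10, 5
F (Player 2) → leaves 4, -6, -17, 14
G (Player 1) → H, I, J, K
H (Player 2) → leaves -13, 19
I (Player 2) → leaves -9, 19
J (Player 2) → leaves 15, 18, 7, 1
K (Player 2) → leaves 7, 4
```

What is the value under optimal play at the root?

D (Player 2): min(3, -6) = -6
E (Player 2): min(6, 10, 5) = 5
F (Player 2): min(4, -6, -17, 14) = -17
C (Player 1): max(-6, 5, -17) = 5
H (Player 2): min(-13, 19) = -13
I (Player 2): min(-9, 19) = -9
J (Player 2): min(15, 18, 7, 1) = 1
K (Player 2): min(7, 4) = 4
G (Player 1): max(-13, -9, 1, 4) = 4
B (Player 2): min(5, 4, 15) = 4
Root (Player 1): max(4, -1) = 4

4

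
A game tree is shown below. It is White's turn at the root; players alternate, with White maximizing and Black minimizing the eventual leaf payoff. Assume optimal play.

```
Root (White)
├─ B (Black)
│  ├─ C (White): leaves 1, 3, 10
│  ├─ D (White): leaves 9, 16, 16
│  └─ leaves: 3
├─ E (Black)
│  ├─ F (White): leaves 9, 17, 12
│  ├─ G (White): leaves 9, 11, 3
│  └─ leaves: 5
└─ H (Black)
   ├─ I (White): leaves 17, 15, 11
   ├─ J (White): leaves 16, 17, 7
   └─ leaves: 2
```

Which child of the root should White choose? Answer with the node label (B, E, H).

C (White): max(1, 3, 10) = 10
D (White): max(9, 16, 16) = 16
B (Black): min(10, 16, 3) = 3
F (White): max(9, 17, 12) = 17
G (White): max(9, 11, 3) = 11
E (Black): min(17, 11, 5) = 5
I (White): max(17, 15, 11) = 17
J (White): max(16, 17, 7) = 17
H (Black): min(17, 17, 2) = 2
Root (White): max(3, 5, 2) = 5
White picks the child with the highest value: E (value 5).

E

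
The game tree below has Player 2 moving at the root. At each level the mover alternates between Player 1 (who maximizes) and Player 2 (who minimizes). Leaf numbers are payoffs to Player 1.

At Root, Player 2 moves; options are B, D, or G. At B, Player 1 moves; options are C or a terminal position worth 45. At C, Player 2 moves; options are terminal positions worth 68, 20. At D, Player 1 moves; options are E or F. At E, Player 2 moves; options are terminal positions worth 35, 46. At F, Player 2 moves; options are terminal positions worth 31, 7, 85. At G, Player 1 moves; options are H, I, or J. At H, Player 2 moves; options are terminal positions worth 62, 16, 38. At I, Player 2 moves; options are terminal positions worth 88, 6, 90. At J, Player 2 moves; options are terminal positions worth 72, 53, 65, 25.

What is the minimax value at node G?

H: min(62, 16, 38) = 16
I: min(88, 6, 90) = 6
J: min(72, 53, 65, 25) = 25
G: max(16, 6, 25) = 25

25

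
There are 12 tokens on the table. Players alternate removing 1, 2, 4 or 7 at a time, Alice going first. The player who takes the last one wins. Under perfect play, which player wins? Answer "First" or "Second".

Compute winning (W) and losing (L) positions by backward induction:
i:   0  1  2  3  4  5  6  7  8  9 10 11 12
     L  W  W  L  W  W  L  W  W  L  W  W  L
Position 12 is L, so the second player wins.

Second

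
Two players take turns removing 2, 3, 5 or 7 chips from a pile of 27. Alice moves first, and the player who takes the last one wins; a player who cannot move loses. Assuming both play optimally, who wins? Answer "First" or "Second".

Compute winning (W) and losing (L) positions by backward induction:
i:   0  1  2  3  4  5  6  7  8  9 10 11 12 13 14 15 16 17 18 19 20 21 22 23 24 25 26 27
     L  L  W  W  W  W  W  W  W  L  L  W  W  W  W  W  W  W  L  L  W  W  W  W  W  W  W  L
Position 27 is L, so the second player wins.

Second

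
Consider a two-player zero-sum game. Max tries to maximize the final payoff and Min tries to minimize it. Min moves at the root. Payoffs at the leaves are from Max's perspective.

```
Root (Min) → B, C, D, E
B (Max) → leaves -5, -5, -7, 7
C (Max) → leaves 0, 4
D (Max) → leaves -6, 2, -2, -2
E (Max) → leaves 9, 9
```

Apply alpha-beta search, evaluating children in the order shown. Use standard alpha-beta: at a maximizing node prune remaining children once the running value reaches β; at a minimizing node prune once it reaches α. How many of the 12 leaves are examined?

11

B [α=-∞,β=+∞]: v=7
C [α=-∞,β=7]: v=4
D [α=-∞,β=4]: v=2
E [α=-∞,β=2]: v=9 after child 1 ≥ β → β-cutoff, skip 1
Root [α=-∞,β=+∞]: v=2
Leaves evaluated: 11 of 12.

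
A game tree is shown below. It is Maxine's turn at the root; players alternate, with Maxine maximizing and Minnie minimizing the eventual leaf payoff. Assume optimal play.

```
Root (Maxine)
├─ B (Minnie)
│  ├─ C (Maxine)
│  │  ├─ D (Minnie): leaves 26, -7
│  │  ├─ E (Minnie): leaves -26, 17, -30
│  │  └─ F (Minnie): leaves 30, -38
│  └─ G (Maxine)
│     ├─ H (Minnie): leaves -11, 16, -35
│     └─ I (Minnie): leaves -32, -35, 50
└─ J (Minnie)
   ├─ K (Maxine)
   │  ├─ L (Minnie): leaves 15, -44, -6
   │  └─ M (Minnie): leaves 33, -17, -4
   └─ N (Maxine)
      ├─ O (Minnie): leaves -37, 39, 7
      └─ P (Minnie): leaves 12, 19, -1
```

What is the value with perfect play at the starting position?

D (Minnie): min(26, -7) = -7
E (Minnie): min(-26, 17, -30) = -30
F (Minnie): min(30, -38) = -38
C (Maxine): max(-7, -30, -38) = -7
H (Minnie): min(-11, 16, -35) = -35
I (Minnie): min(-32, -35, 50) = -35
G (Maxine): max(-35, -35) = -35
B (Minnie): min(-7, -35) = -35
L (Minnie): min(15, -44, -6) = -44
M (Minnie): min(33, -17, -4) = -17
K (Maxine): max(-44, -17) = -17
O (Minnie): min(-37, 39, 7) = -37
P (Minnie): min(12, 19, -1) = -1
N (Maxine): max(-37, -1) = -1
J (Minnie): min(-17, -1) = -17
Root (Maxine): max(-35, -17) = -17

-17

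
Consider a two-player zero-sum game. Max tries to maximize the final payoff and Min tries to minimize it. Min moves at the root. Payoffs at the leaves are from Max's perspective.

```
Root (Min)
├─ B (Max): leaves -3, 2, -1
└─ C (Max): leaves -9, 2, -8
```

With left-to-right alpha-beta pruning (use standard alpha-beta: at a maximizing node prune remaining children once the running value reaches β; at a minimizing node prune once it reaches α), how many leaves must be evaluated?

5

B [α=-∞,β=+∞]: v=2
C [α=-∞,β=2]: v=2 after child 2 ≥ β → β-cutoff, skip 1
Root [α=-∞,β=+∞]: v=2
Leaves evaluated: 5 of 6.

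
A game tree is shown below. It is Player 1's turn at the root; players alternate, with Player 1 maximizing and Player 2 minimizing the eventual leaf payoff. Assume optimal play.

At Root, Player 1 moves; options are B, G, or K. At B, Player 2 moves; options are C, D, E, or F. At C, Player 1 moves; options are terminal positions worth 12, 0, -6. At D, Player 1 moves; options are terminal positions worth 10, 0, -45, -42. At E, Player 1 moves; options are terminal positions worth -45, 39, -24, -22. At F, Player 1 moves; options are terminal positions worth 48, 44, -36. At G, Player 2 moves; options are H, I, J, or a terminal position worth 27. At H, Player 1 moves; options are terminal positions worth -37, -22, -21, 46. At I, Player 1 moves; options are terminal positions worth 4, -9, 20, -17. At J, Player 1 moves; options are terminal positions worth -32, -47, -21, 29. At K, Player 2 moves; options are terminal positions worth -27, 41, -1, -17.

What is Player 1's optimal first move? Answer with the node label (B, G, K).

G

C (Player 1): max(12, 0, -6) = 12
D (Player 1): max(10, 0, -45, -42) = 10
E (Player 1): max(-45, 39, -24, -22) = 39
F (Player 1): max(48, 44, -36) = 48
B (Player 2): min(12, 10, 39, 48) = 10
H (Player 1): max(-37, -22, -21, 46) = 46
I (Player 1): max(4, -9, 20, -17) = 20
J (Player 1): max(-32, -47, -21, 29) = 29
G (Player 2): min(46, 20, 29, 27) = 20
K (Player 2): min(-27, 41, -1, -17) = -27
Root (Player 1): max(10, 20, -27) = 20
Player 1 picks the child with the highest value: G (value 20).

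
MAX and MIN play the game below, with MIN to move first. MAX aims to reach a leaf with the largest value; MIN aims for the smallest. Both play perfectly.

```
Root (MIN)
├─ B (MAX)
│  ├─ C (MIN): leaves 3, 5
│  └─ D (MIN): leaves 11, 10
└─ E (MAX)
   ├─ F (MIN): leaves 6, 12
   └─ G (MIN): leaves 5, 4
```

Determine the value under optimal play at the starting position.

C (MIN): min(3, 5) = 3
D (MIN): min(11, 10) = 10
B (MAX): max(3, 10) = 10
F (MIN): min(6, 12) = 6
G (MIN): min(5, 4) = 4
E (MAX): max(6, 4) = 6
Root (MIN): min(10, 6) = 6

6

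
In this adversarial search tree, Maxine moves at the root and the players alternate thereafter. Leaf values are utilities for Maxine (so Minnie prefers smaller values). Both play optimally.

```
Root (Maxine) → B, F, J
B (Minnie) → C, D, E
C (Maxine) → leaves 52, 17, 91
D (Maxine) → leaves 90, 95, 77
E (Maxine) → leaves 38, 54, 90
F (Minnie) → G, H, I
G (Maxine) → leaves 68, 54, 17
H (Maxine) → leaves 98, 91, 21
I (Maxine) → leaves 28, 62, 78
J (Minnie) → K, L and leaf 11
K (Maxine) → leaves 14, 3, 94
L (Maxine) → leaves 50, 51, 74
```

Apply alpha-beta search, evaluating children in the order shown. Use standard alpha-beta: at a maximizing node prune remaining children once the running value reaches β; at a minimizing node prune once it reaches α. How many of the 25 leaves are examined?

C [α=-∞,β=+∞]: v=91
D [α=-∞,β=91]: v=95 after child 2 ≥ β → β-cutoff, skip 1
E [α=-∞,β=91]: v=90
B [α=-∞,β=+∞]: v=90
G [α=90,β=+∞]: v=68
F [α=90,β=+∞]: v=68 after child 1 ≤ α → α-cutoff, skip 2
K [α=90,β=+∞]: v=94
L [α=90,β=94]: v=74
J [α=90,β=+∞]: v=74 after child 2 ≤ α → α-cutoff, skip 1
Root [α=-∞,β=+∞]: v=90
Leaves evaluated: 17 of 25.

17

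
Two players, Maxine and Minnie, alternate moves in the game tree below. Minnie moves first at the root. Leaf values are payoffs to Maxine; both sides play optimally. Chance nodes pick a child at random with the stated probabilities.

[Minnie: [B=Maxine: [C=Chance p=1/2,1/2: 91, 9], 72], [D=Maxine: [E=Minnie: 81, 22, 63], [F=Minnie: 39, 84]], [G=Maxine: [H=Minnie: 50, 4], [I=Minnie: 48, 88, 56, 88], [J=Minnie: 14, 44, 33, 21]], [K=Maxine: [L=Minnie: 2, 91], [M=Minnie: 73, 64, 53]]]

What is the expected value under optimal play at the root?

39

C (Chance): 1/2·91 + 1/2·9 = 50
B (Maxine): max(50, 72) = 72
E (Minnie): min(81, 22, 63) = 22
F (Minnie): min(39, 84) = 39
D (Maxine): max(22, 39) = 39
H (Minnie): min(50, 4) = 4
I (Minnie): min(48, 88, 56, 88) = 48
J (Minnie): min(14, 44, 33, 21) = 14
G (Maxine): max(4, 48, 14) = 48
L (Minnie): min(2, 91) = 2
M (Minnie): min(73, 64, 53) = 53
K (Maxine): max(2, 53) = 53
Root (Minnie): min(72, 39, 48, 53) = 39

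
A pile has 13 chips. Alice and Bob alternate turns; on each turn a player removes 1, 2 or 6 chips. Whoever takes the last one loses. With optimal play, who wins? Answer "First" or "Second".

First

i:   0  1  2  3  4  5  6  7  8  9 10 11 12 13
     W  L  W  W  L  W  W  W  L  W  W  L  W  W
Position 13 is W, so the first player wins.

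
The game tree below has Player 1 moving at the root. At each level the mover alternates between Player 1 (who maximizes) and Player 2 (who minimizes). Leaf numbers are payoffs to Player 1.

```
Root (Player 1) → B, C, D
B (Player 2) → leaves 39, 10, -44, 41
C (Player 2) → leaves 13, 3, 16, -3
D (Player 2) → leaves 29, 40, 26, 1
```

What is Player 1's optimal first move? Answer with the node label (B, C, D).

B (Player 2): min(39, 10, -44, 41) = -44
C (Player 2): min(13, 3, 16, -3) = -3
D (Player 2): min(29, 40, 26, 1) = 1
Root (Player 1): max(-44, -3, 1) = 1
Player 1 picks the child with the highest value: D (value 1).

D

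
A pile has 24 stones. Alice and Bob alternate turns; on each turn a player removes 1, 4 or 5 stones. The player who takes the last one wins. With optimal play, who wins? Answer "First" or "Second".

Second

i:   0  1  2  3  4  5  6  7  8  9 10 11 12 13 14 15 16 17 18 19 20 21 22 23 24
     L  W  L  W  W  W  W  W  L  W  L  W  W  W  W  W  L  W  L  W  W  W  W  W  L
Position 24 is L, so the second player wins.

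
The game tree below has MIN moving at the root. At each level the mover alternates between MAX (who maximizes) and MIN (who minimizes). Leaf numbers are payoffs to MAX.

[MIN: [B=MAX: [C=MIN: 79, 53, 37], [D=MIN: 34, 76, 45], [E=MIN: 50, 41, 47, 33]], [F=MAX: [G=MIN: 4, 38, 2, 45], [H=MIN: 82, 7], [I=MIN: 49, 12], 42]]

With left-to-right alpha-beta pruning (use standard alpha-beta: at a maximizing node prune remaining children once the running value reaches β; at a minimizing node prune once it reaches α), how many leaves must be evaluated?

C [α=-∞,β=+∞]: v=37
D [α=37,β=+∞]: v=34 after child 1 ≤ α → α-cutoff, skip 2
E [α=37,β=+∞]: v=33
B [α=-∞,β=+∞]: v=37
G [α=-∞,β=37]: v=2
H [α=2,β=37]: v=7
I [α=7,β=37]: v=12
F [α=-∞,β=37]: v=42
Root [α=-∞,β=+∞]: v=37
Leaves evaluated: 17 of 19.

17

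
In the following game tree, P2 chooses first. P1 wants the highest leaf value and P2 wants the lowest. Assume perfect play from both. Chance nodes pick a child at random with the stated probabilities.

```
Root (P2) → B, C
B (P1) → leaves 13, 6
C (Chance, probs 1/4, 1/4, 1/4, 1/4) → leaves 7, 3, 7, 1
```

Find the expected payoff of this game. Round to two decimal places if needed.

4.5

B (P1): max(13, 6) = 13
C (Chance): 1/4·7 + 1/4·3 + 1/4·7 + 1/4·1 = 4.5
Root (P2): min(13, 4.5) = 4.5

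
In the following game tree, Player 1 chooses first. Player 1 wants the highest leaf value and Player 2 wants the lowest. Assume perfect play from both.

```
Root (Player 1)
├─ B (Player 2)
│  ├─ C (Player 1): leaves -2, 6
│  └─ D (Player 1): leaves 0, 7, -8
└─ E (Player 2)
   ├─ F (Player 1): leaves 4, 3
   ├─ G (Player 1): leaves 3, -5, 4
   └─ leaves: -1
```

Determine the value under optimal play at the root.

6

C (Player 1): max(-2, 6) = 6
D (Player 1): max(0, 7, -8) = 7
B (Player 2): min(6, 7) = 6
F (Player 1): max(4, 3) = 4
G (Player 1): max(3, -5, 4) = 4
E (Player 2): min(4, 4, -1) = -1
Root (Player 1): max(6, -1) = 6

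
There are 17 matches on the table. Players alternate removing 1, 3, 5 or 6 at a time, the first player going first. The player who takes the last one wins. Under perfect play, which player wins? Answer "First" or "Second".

First

i:   0  1  2  3  4  5  6  7  8  9 10 11 12 13 14 15 16 17
     L  W  L  W  L  W  W  W  W  W  W  L  W  L  W  L  W  W
Position 17 is W, so the first player wins.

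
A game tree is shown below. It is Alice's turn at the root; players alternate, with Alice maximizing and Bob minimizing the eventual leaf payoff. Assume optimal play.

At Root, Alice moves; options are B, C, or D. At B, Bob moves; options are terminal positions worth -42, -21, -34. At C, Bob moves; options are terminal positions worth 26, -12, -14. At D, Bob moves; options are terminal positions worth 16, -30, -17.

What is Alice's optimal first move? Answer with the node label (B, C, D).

B (Bob): min(-42, -21, -34) = -42
C (Bob): min(26, -12, -14) = -14
D (Bob): min(16, -30, -17) = -30
Root (Alice): max(-42, -14, -30) = -14
Alice picks the child with the highest value: C (value -14).

C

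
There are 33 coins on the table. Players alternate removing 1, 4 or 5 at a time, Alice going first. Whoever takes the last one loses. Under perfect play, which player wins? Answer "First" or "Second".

Compute winning (W) and losing (L) positions by backward induction:
i:   0  1  2  3  4  5  6  7  8  9 10 11 12 13 14 15 16 17 18 19 20 21 22 23 24 25 26 27 28 29 30 31 32 33
     W  L  W  L  W  W  W  W  W  L  W  L  W  W  W  W  W  L  W  L  W  W  W  W  W  L  W  L  W  W  W  W  W  L
Position 33 is L, so the second player wins.

Second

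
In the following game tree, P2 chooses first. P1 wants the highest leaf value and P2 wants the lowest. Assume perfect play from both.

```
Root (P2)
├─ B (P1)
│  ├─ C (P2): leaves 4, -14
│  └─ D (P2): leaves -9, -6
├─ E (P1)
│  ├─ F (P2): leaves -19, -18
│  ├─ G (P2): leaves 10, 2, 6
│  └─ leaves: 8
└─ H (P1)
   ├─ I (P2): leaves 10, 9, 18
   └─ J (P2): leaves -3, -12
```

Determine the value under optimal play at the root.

-9

C (P2): min(4, -14) = -14
D (P2): min(-9, -6) = -9
B (P1): max(-14, -9) = -9
F (P2): min(-19, -18) = -19
G (P2): min(10, 2, 6) = 2
E (P1): max(-19, 2, 8) = 8
I (P2): min(10, 9, 18) = 9
J (P2): min(-3, -12) = -12
H (P1): max(9, -12) = 9
Root (P2): min(-9, 8, 9) = -9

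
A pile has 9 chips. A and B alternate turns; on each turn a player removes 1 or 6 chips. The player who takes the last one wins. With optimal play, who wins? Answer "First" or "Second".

W/L table (W = player to move can force a win):
i:   0  1  2  3  4  5  6  7  8  9
     L  W  L  W  L  W  W  L  W  L
Position 9 is L, so the second player wins.

Second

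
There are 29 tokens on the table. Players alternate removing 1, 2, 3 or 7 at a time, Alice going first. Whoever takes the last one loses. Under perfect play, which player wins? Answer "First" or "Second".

Second

i:   0  1  2  3  4  5  6  7  8  9 10 11 12 13 14 15 16 17 18 19 20 21 22 23 24 25 26 27 28 29
     W  L  W  W  W  L  W  W  W  L  W  W  W  L  W  W  W  L  W  W  W  L  W  W  W  L  W  W  W  L
Position 29 is L, so the second player wins.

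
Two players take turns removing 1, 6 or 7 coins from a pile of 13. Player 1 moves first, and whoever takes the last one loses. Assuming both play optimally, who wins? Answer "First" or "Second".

Second

i:   0  1  2  3  4  5  6  7  8  9 10 11 12 13
     W  L  W  L  W  L  W  W  W  W  W  W  W  L
Position 13 is L, so the second player wins.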